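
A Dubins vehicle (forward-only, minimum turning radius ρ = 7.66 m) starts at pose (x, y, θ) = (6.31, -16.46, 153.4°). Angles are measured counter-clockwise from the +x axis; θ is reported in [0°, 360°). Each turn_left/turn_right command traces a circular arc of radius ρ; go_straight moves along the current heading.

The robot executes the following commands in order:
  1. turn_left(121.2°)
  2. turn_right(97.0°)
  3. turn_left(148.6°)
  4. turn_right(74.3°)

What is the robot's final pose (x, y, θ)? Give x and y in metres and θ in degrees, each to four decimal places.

set_pose: (x, y, θ) = (6.3100, -16.4600, 153.4000°), ρ = 7.66
turn_left(121.2°): centre at ρ to the left, rotate +121.2° → (-4.7552, -23.9235, 274.6000°)
turn_right(97.0°): centre at ρ to the right, rotate −97.0° → (-12.7113, -32.1911, 177.6000°)
turn_left(148.6°): centre at ρ to the left, rotate +148.6° → (-17.2932, -46.2098, 326.2000°)
turn_right(74.3°): centre at ρ to the right, rotate −74.3° → (-14.2735, -54.9549, 251.9000°)

(-14.2735, -54.9549, 251.9000°)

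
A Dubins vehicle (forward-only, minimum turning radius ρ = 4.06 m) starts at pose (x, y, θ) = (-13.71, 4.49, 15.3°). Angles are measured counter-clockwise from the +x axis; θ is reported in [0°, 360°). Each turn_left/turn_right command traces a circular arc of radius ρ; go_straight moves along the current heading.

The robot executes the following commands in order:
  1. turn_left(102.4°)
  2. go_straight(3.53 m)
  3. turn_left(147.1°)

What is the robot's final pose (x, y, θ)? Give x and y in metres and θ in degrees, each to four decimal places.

(-20.4655, 11.8995, 264.8000°)

set_pose: (x, y, θ) = (-13.7100, 4.4900, 15.3000°), ρ = 4.06
turn_left(102.4°): centre at ρ to the left, rotate +102.4° → (-11.1866, 10.2934, 117.7000°)
go_straight(3.53): x += 3.53·cos θ, y += 3.53·sin θ → (-12.8275, 13.4188, 117.7000°)
turn_left(147.1°): centre at ρ to the left, rotate +147.1° → (-20.4655, 11.8995, 264.8000°)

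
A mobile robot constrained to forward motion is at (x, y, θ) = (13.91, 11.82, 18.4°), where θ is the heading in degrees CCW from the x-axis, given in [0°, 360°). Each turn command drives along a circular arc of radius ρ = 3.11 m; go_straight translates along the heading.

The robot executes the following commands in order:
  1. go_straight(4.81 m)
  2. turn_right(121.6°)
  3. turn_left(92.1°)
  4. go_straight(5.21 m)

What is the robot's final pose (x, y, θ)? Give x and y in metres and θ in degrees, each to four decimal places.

(30.0252, 4.9121, 348.9000°)

set_pose: (x, y, θ) = (13.9100, 11.8200, 18.4000°), ρ = 3.11
go_straight(4.81): x += 4.81·cos θ, y += 4.81·sin θ → (18.4741, 13.3383, 18.4000°)
turn_right(121.6°): centre at ρ to the right, rotate −121.6° → (22.4836, 9.6771, -103.2000° ≡ 256.8000°)
turn_left(92.1°): centre at ρ to the left, rotate +92.1° → (24.9127, 5.9151, 348.9000°)
go_straight(5.21): x += 5.21·cos θ, y += 5.21·sin θ → (30.0252, 4.9121, 348.9000°)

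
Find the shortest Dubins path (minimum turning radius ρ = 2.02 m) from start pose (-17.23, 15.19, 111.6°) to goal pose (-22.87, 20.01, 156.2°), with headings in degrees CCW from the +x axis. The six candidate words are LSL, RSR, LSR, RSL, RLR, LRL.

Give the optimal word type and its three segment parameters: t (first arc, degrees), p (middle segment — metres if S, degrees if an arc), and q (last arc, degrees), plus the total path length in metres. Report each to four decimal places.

LSL: t = 29.3320°, p = 5.8952 m, q = 15.2680°, L = 7.4676 m

Let ψ = atan2(Δy, Δx) = atan2(4.82, -5.64) = 139.4825° be the start→goal bearing.
Normalize: d = |goal − start| / ρ = 7.419030/2.02 = 3.672787, α = (θ_start − ψ) mod 360° = 332.1175° = 5.796544 rad, β = (θ_goal − ψ) mod 360° = 16.7175° = 0.291776 rad.
Common terms: sin α = -0.467659, cos α = 0.883909, sin β = 0.287654, cos β = 0.957735, cos(α−β) = 0.712026, d² = 13.489364. Work in radians in the unit-radius frame; every candidate has L = ρ·(t + p + q).
LSL: p² = 2 + d² − 2cos(α−β) + 2d(sin α − sin β) = 8.517105; p = √p² = 2.918408; φ = atan2(cos β − cos α, d + sin α − sin β) = 0.025299 rad; t = (φ − α) mod 2π = 0.511940 rad, q = (β − φ) mod 2π = 0.266477 rad → L = 2.02·(0.511940 + 2.918408 + 0.266477) = 2.02·3.696825 = 7.467586 m
RSR: p² = 2 + d² − 2cos(α−β) + 2d(sin β − sin α) = 19.613519; p = √p² = 4.428715; φ = atan2(cos α − cos β, d − sin α + sin β) = -0.016671 rad; t = (α − φ) mod 2π = 5.813215 rad, q = (φ − β) mod 2π = 5.974739 rad → L = 2.02·(5.813215 + 4.428715 + 5.974739) = 2.02·16.216669 = 32.757671 m
LSR: p² = d² − 2 + 2cos(α−β) + 2d(sin α + sin β) = 11.591169; p = √p² = 3.404581; φ = atan2(−cos α − cos β, d + sin α + sin β) − atan2(−2, p) = 0.045910 rad; t = (φ − α) mod 2π = 0.532551 rad, q = (φ − β) mod 2π = 6.037319 rad → L = 2.02·(0.532551 + 3.404581 + 6.037319) = 2.02·9.974451 = 20.148391 m
RSL: p² = d² − 2 + 2cos(α−β) − 2d(sin α + sin β) = 14.235662; p = √p² = 3.773018; φ = atan2(cos α + cos β, d − sin α − sin β) − atan2(2, p) = -0.041526 rad; t = (α − φ) mod 2π = 5.838070 rad, q = (β − φ) mod 2π = 0.333302 rad → L = 2.02·(5.838070 + 3.773018 + 0.333302) = 2.02·9.944390 = 20.087667 m
RLR: c = (6 − d² + 2cos(α−β) + 2d(sin α − sin β))/8 = -1.451690, |c| > 1 → infeasible
LRL: c = (6 − d² + 2cos(α−β) − 2d(sin α − sin β))/8 = -0.064638; p = 2π − arccos c = 4.647706 rad; φ = atan2(cos β − cos α, d + sin α − sin β) = 0.025299 rad; t = (φ − α + p/2) mod 2π = 2.835793 rad, q = (β − α − t + p) mod 2π = 2.590330 rad → L = 2.02·(2.835793 + 4.647706 + 2.590330) = 2.02·10.073828 = 20.349134 m
Shortest: LSL with L = 7.467586 m ≈ 7.4676 m
Convert LSL to answer units (arcs ×180/π): t = 0.511940·180/π = 29.3320°, p = ρ·p = 2.02·2.918408 = 5.8952 m, q = 0.266477·180/π = 15.2680°, L = 7.4676 m.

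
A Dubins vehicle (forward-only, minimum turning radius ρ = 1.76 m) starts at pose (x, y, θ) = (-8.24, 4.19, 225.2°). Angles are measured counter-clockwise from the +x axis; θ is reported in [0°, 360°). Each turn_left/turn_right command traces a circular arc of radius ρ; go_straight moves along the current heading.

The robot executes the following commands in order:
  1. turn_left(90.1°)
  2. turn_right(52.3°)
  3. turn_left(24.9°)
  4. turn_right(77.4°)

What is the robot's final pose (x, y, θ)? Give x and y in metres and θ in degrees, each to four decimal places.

(-8.4297, -2.5795, 210.5000°)

set_pose: (x, y, θ) = (-8.2400, 4.1900, 225.2000°), ρ = 1.76
turn_left(90.1°): centre at ρ to the left, rotate +90.1° → (-8.2291, 1.6988, 315.3000°)
turn_right(52.3°): centre at ρ to the right, rotate −52.3° → (-7.7202, 0.2333, 263.0000°)
turn_left(24.9°): centre at ρ to the left, rotate +24.9° → (-7.6481, -0.5221, 287.9000°)
turn_right(77.4°): centre at ρ to the right, rotate −77.4° → (-8.4297, -2.5795, 210.5000°)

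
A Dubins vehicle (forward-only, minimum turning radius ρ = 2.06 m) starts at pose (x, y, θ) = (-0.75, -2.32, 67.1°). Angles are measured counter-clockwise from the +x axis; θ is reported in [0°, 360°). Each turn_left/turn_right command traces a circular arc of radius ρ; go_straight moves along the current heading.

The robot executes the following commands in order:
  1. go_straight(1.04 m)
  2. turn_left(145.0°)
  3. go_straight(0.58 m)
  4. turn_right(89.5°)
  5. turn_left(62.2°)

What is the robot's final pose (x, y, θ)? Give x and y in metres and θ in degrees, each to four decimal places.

(-8.5669, 2.4546, 184.8000°)

set_pose: (x, y, θ) = (-0.7500, -2.3200, 67.1000°), ρ = 2.06
go_straight(1.04): x += 1.04·cos θ, y += 1.04·sin θ → (-0.3453, -1.3620, 67.1000°)
turn_left(145.0°): centre at ρ to the left, rotate +145.0° → (-3.3376, 1.1847, 212.1000°)
go_straight(0.58): x += 0.58·cos θ, y += 0.58·sin θ → (-3.8290, 0.8765, 212.1000°)
turn_right(89.5°): centre at ρ to the right, rotate −89.5° → (-6.6591, 1.5117, 122.6000°)
turn_left(62.2°): centre at ρ to the left, rotate +62.2° → (-8.5669, 2.4546, 184.8000°)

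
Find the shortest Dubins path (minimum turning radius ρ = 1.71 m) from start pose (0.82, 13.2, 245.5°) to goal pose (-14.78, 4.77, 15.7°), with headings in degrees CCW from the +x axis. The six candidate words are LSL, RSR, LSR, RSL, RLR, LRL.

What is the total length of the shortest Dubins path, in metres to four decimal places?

22.8520 m

Let ψ = atan2(Δy, Δx) = atan2(-8.43, -15.60) = -151.6139° be the start→goal bearing.
Normalize: d = |goal − start| / ρ = 17.732030/1.71 = 10.369608, α = (θ_start − ψ) mod 360° = 37.1139° = 0.647760 rad, β = (θ_goal − ψ) mod 360° = 167.3139° = 2.920178 rad.
Common terms: sin α = 0.603401, cos α = 0.797438, sin β = 0.219610, cos β = -0.975588, cos(α−β) = -0.645458, d² = 107.528778. Work in radians in the unit-radius frame; every candidate has L = ρ·(t + p + q).
LSL: p² = 2 + d² − 2cos(α−β) + 2d(sin α − sin β) = 118.779234; p = √p² = 10.898589; φ = atan2(cos β − cos α, d + sin α − sin β) = -0.163410 rad; t = (φ − α) mod 2π = 5.472015 rad, q = (β − φ) mod 2π = 3.083589 rad → L = 1.71·(5.472015 + 10.898589 + 3.083589) = 1.71·19.454193 = 33.266669 m
RSR: p² = 2 + d² − 2cos(α−β) + 2d(sin β − sin α) = 102.860153; p = √p² = 10.141999; φ = atan2(cos α − cos β, d − sin α + sin β) = 0.175723 rad; t = (α − φ) mod 2π = 0.472037 rad, q = (φ − β) mod 2π = 3.538730 rad → L = 1.71·(0.472037 + 10.141999 + 3.538730) = 1.71·14.152766 = 24.201230 m
LSR: p² = d² − 2 + 2cos(α−β) + 2d(sin α + sin β) = 121.306467; p = √p² = 11.013921; φ = atan2(−cos α − cos β, d + sin α + sin β) − atan2(−2, p) = 0.195546 rad; t = (φ − α) mod 2π = 5.830972 rad, q = (φ − β) mod 2π = 3.558553 rad → L = 1.71·(5.830972 + 11.013921 + 3.558553) = 1.71·20.403447 = 34.889894 m
RSL: p² = d² − 2 + 2cos(α−β) − 2d(sin α + sin β) = 87.169259; p = √p² = 9.336448; φ = atan2(cos α + cos β, d − sin α − sin β) − atan2(2, p) = -0.229684 rad; t = (α − φ) mod 2π = 0.877444 rad, q = (β − φ) mod 2π = 3.149862 rad → L = 1.71·(0.877444 + 9.336448 + 3.149862) = 1.71·13.363754 = 22.852019 m
RLR: c = (6 − d² + 2cos(α−β) + 2d(sin α − sin β))/8 = -11.857519, |c| > 1 → infeasible
LRL: c = (6 − d² + 2cos(α−β) − 2d(sin α − sin β))/8 = -13.847404, |c| > 1 → infeasible
Shortest: RSL with L = 22.852019 m ≈ 22.8520 m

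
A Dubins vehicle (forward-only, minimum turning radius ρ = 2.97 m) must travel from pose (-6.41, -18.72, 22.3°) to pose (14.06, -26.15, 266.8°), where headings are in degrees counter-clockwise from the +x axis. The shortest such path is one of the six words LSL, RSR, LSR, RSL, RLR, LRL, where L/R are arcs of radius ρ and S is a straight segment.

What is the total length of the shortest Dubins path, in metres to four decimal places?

22.9760 m

Let ψ = atan2(Δy, Δx) = atan2(-7.43, 20.47) = -19.9494° be the start→goal bearing.
Normalize: d = |goal − start| / ρ = 21.776726/2.97 = 7.332231, α = (θ_start − ψ) mod 360° = 42.2494° = 0.737391 rad, β = (θ_goal − ψ) mod 360° = 286.7494° = 5.004721 rad.
Common terms: sin α = 0.672359, cos α = 0.740225, sin β = -0.957574, cos β = 0.288186, cos(α−β) = -0.430511, d² = 53.761612. Work in radians in the unit-radius frame; every candidate has L = ρ·(t + p + q).
LSL: p² = 2 + d² − 2cos(α−β) + 2d(sin α − sin β) = 80.524729; p = √p² = 8.973557; φ = atan2(cos β − cos α, d + sin α − sin β) = -0.050396 rad; t = (φ − α) mod 2π = 5.495398 rad, q = (β − φ) mod 2π = 5.055117 rad → L = 2.97·(5.495398 + 8.973557 + 5.055117) = 2.97·19.524073 = 57.986496 m
RSR: p² = 2 + d² − 2cos(α−β) + 2d(sin β − sin α) = 32.720538; p = √p² = 5.720187; φ = atan2(cos α − cos β, d − sin α + sin β) = 0.079108 rad; t = (α − φ) mod 2π = 0.658283 rad, q = (φ − β) mod 2π = 1.357572 rad → L = 2.97·(0.658283 + 5.720187 + 1.357572) = 2.97·7.736042 = 22.976045 m
LSR: p² = d² − 2 + 2cos(α−β) + 2d(sin α + sin β) = 46.718057; p = √p² = 6.835061; φ = atan2(−cos α − cos β, d + sin α + sin β) − atan2(−2, p) = 0.139750 rad; t = (φ − α) mod 2π = 5.685544 rad, q = (φ − β) mod 2π = 1.418214 rad → L = 2.97·(5.685544 + 6.835061 + 1.418214) = 2.97·13.938819 = 41.398291 m
RSL: p² = d² − 2 + 2cos(α−β) − 2d(sin α + sin β) = 55.083122; p = √p² = 7.421800; φ = atan2(cos α + cos β, d − sin α − sin β) − atan2(2, p) = -0.129028 rad; t = (α − φ) mod 2π = 0.866419 rad, q = (β − φ) mod 2π = 5.133749 rad → L = 2.97·(0.866419 + 7.421800 + 5.133749) = 2.97·13.421968 = 39.863245 m
RLR: c = (6 − d² + 2cos(α−β) + 2d(sin α − sin β))/8 = -3.090067, |c| > 1 → infeasible
LRL: c = (6 − d² + 2cos(α−β) − 2d(sin α − sin β))/8 = -9.065591, |c| > 1 → infeasible
Shortest: RSR with L = 22.976045 m ≈ 22.9760 m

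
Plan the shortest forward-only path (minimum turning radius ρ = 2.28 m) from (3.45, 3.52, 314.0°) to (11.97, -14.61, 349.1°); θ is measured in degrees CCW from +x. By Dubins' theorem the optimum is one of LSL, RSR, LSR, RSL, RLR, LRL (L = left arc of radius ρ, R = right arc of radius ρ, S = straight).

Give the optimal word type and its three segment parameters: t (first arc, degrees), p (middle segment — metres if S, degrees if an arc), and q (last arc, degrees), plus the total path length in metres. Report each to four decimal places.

RSL: t = 22.3314°, p = 17.2070 m, q = 57.4314°, L = 20.3810 m

Let ψ = atan2(Δy, Δx) = atan2(-18.13, 8.52) = -64.8293° be the start→goal bearing.
Normalize: d = |goal − start| / ρ = 20.032157/2.28 = 8.786034, α = (θ_start − ψ) mod 360° = 18.8293° = 0.328634 rad, β = (θ_goal − ψ) mod 360° = 53.9293° = 0.941244 rad.
Common terms: sin α = 0.322750, cos α = 0.946484, sin β = 0.808291, cos β = 0.588783, cos(α−β) = 0.818150, d² = 77.194387. Work in radians in the unit-radius frame; every candidate has L = ρ·(t + p + q).
LSL: p² = 2 + d² − 2cos(α−β) + 2d(sin α − sin β) = 69.026125; p = √p² = 8.308196; φ = atan2(cos β − cos α, d + sin α − sin β) = -0.043067 rad; t = (φ − α) mod 2π = 5.911484 rad, q = (β − φ) mod 2π = 0.984312 rad → L = 2.28·(5.911484 + 8.308196 + 0.984312) = 2.28·15.203992 = 34.665102 m
RSR: p² = 2 + d² − 2cos(α−β) + 2d(sin β − sin α) = 86.090050; p = √p² = 9.278472; φ = atan2(cos α − cos β, d − sin α + sin β) = 0.038561 rad; t = (α − φ) mod 2π = 0.290072 rad, q = (φ − β) mod 2π = 5.380502 rad → L = 2.28·(0.290072 + 9.278472 + 5.380502) = 2.28·14.949047 = 34.083827 m
LSR: p² = d² − 2 + 2cos(α−β) + 2d(sin α + sin β) = 96.705423; p = √p² = 9.833892; φ = atan2(−cos α − cos β, d + sin α + sin β) − atan2(−2, p) = 0.047051 rad; t = (φ − α) mod 2π = 6.001602 rad, q = (φ − β) mod 2π = 5.388992 rad → L = 2.28·(6.001602 + 9.833892 + 5.388992) = 2.28·21.224485 = 48.391827 m
RSL: p² = d² − 2 + 2cos(α−β) − 2d(sin α + sin β) = 56.955950; p = √p² = 7.546917; φ = atan2(cos α + cos β, d − sin α − sin β) − atan2(2, p) = -0.061122 rad; t = (α − φ) mod 2π = 0.389756 rad, q = (β − φ) mod 2π = 1.002367 rad → L = 2.28·(0.389756 + 7.546917 + 1.002367) = 2.28·8.939039 = 20.381009 m
RLR: c = (6 − d² + 2cos(α−β) + 2d(sin α − sin β))/8 = -9.761256, |c| > 1 → infeasible
LRL: c = (6 − d² + 2cos(α−β) − 2d(sin α − sin β))/8 = -7.628266, |c| > 1 → infeasible
Shortest: RSL with L = 20.381009 m ≈ 20.3810 m
Convert RSL to answer units (arcs ×180/π): t = 0.389756·180/π = 22.3314°, p = ρ·p = 2.28·7.546917 = 17.2070 m, q = 1.002367·180/π = 57.4314°, L = 20.3810 m.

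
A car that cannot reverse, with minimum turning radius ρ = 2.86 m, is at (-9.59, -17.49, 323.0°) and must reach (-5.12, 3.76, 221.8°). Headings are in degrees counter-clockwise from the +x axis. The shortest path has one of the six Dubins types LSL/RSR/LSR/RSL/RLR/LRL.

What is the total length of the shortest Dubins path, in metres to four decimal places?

Let ψ = atan2(Δy, Δx) = atan2(21.25, 4.47) = 78.1209° be the start→goal bearing.
Normalize: d = |goal − start| / ρ = 21.715050/2.86 = 7.592675, α = (θ_start − ψ) mod 360° = 244.8791° = 4.273947 rad, β = (θ_goal − ψ) mod 360° = 143.6791° = 2.507674 rad.
Common terms: sin α = -0.905414, cos α = -0.424529, sin β = 0.592306, cos β = -0.805713, cos(α−β) = -0.194234, d² = 57.648711. Work in radians in the unit-radius frame; every candidate has L = ρ·(t + p + q).
LSL: p² = 2 + d² − 2cos(α−β) + 2d(sin α − sin β) = 37.293766; p = √p² = 6.106862; φ = atan2(cos β − cos α, d + sin α − sin β) = -0.062460 rad; t = (φ − α) mod 2π = 1.946778 rad, q = (β − φ) mod 2π = 2.570134 rad → L = 2.86·(1.946778 + 6.106862 + 2.570134) = 2.86·10.623774 = 30.383994 m
RSR: p² = 2 + d² − 2cos(α−β) + 2d(sin β − sin α) = 82.780595; p = √p² = 9.098384; φ = atan2(cos α − cos β, d − sin α + sin β) = 0.041908 rad; t = (α − φ) mod 2π = 4.232039 rad, q = (φ − β) mod 2π = 3.817419 rad → L = 2.86·(4.232039 + 9.098384 + 3.817419) = 2.86·17.147843 = 49.042830 m
LSR: p² = d² − 2 + 2cos(α−β) + 2d(sin α + sin β) = 50.505590; p = √p² = 7.106729; φ = atan2(−cos α − cos β, d + sin α + sin β) − atan2(−2, p) = 0.441746 rad; t = (φ − α) mod 2π = 2.450984 rad, q = (φ − β) mod 2π = 4.217257 rad → L = 2.86·(2.450984 + 7.106729 + 4.217257) = 2.86·13.774969 = 39.396411 m
RSL: p² = d² − 2 + 2cos(α−β) − 2d(sin α + sin β) = 60.014895; p = √p² = 7.746928; φ = atan2(cos α + cos β, d − sin α − sin β) − atan2(2, p) = -0.407025 rad; t = (α − φ) mod 2π = 4.680972 rad, q = (β − φ) mod 2π = 2.914699 rad → L = 2.86·(4.680972 + 7.746928 + 2.914699) = 2.86·15.342600 = 43.879835 m
RLR: c = (6 − d² + 2cos(α−β) + 2d(sin α − sin β))/8 = -9.347574, |c| > 1 → infeasible
LRL: c = (6 − d² + 2cos(α−β) − 2d(sin α − sin β))/8 = -3.661721, |c| > 1 → infeasible
Shortest: LSL with L = 30.383994 m ≈ 30.3840 m

30.3840 m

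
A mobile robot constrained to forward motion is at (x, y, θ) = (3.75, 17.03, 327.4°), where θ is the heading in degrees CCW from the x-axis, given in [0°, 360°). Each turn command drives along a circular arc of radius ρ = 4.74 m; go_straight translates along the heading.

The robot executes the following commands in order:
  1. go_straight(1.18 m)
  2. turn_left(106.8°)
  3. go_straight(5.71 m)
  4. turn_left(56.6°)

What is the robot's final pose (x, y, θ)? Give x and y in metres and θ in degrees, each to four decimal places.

set_pose: (x, y, θ) = (3.7500, 17.0300, 327.4000°), ρ = 4.74
go_straight(1.18): x += 1.18·cos θ, y += 1.18·sin θ → (4.7441, 16.3943, 327.4000°)
turn_left(106.8°): centre at ρ to the left, rotate +106.8° → (11.8588, 19.0969, 434.2000° ≡ 74.2000°)
go_straight(5.71): x += 5.71·cos θ, y += 5.71·sin θ → (13.4135, 24.5911, 74.2000°)
turn_left(56.6°): centre at ρ to the left, rotate +56.6° → (12.4407, 28.9790, 130.8000°)

(12.4407, 28.9790, 130.8000°)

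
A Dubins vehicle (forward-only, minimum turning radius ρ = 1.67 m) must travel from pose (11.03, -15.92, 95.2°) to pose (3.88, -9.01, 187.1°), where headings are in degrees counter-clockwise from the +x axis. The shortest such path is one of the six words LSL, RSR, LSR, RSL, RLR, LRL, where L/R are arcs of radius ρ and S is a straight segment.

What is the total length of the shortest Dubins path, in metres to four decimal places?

Let ψ = atan2(Δy, Δx) = atan2(6.91, -7.15) = 135.9779° be the start→goal bearing.
Normalize: d = |goal − start| / ρ = 9.943370/1.67 = 5.954114, α = (θ_start − ψ) mod 360° = 319.2221° = 5.571476 rad, β = (θ_goal − ψ) mod 360° = 51.1221° = 0.892248 rad.
Common terms: sin α = -0.653129, cos α = 0.757247, sin β = 0.778485, cos β = 0.627663, cos(α−β) = -0.033155, d² = 35.451468. Work in radians in the unit-radius frame; every candidate has L = ρ·(t + p + q).
LSL: p² = 2 + d² − 2cos(α−β) + 2d(sin α − sin β) = 20.469795; p = √p² = 4.524356; φ = atan2(cos β − cos α, d + sin α − sin β) = -0.028645 rad; t = (φ − α) mod 2π = 0.683064 rad, q = (β − φ) mod 2π = 0.920894 rad → L = 1.67·(0.683064 + 4.524356 + 0.920894) = 1.67·6.128313 = 10.234283 m
RSR: p² = 2 + d² − 2cos(α−β) + 2d(sin β − sin α) = 54.565763; p = √p² = 7.386864; φ = atan2(cos α − cos β, d − sin α + sin β) = 0.017543 rad; t = (α − φ) mod 2π = 5.553933 rad, q = (φ − β) mod 2π = 5.408480 rad → L = 1.67·(5.553933 + 7.386864 + 5.408480) = 1.67·18.349277 = 30.643293 m
LSR: p² = d² − 2 + 2cos(α−β) + 2d(sin α + sin β) = 34.877927; p = √p² = 5.905754; φ = atan2(−cos α − cos β, d + sin α + sin β) − atan2(−2, p) = 0.102551 rad; t = (φ − α) mod 2π = 0.814261 rad, q = (φ − β) mod 2π = 5.493488 rad → L = 1.67·(0.814261 + 5.905754 + 5.493488) = 1.67·12.213502 = 20.396549 m
RSL: p² = d² − 2 + 2cos(α−β) − 2d(sin α + sin β) = 31.892389; p = √p² = 5.647335; φ = atan2(cos α + cos β, d − sin α − sin β) − atan2(2, p) = -0.107093 rad; t = (α − φ) mod 2π = 5.678569 rad, q = (β − φ) mod 2π = 0.999341 rad → L = 1.67·(5.678569 + 5.647335 + 0.999341) = 1.67·12.325245 = 20.583158 m
RLR: c = (6 − d² + 2cos(α−β) + 2d(sin α − sin β))/8 = -5.820720, |c| > 1 → infeasible
LRL: c = (6 − d² + 2cos(α−β) − 2d(sin α − sin β))/8 = -1.558724, |c| > 1 → infeasible
Shortest: LSL with L = 10.234283 m ≈ 10.2343 m

10.2343 m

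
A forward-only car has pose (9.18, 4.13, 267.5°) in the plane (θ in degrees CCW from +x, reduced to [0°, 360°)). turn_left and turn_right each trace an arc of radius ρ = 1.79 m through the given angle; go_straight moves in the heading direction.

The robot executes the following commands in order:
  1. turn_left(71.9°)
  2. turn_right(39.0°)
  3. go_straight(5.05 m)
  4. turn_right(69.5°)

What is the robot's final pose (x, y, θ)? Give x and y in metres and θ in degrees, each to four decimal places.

set_pose: (x, y, θ) = (9.1800, 4.1300, 267.5000°), ρ = 1.79
turn_left(71.9°): centre at ρ to the left, rotate +71.9° → (10.3385, 2.3764, 339.4000°)
turn_right(39.0°): centre at ρ to the right, rotate −39.0° → (11.2526, 1.6066, 300.4000°)
go_straight(5.05): x += 5.05·cos θ, y += 5.05·sin θ → (13.8081, -2.7491, 300.4000°)
turn_right(69.5°): centre at ρ to the right, rotate −69.5° → (13.6533, -4.7838, 230.9000°)

(13.6533, -4.7838, 230.9000°)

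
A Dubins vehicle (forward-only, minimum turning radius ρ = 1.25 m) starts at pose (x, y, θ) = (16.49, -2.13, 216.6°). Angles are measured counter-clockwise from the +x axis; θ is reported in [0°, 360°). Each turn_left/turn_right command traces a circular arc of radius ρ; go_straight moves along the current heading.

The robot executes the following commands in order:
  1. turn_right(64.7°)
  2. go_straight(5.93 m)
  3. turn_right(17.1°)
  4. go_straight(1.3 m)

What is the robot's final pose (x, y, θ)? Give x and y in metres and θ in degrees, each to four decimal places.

set_pose: (x, y, θ) = (16.4900, -2.1300, 216.6000°), ρ = 1.25
turn_right(64.7°): centre at ρ to the right, rotate −64.7° → (15.1560, -2.2291, 151.9000°)
go_straight(5.93): x += 5.93·cos θ, y += 5.93·sin θ → (9.9249, 0.5640, 151.9000°)
turn_right(17.1°): centre at ρ to the right, rotate −17.1° → (9.6267, 0.7858, 134.8000°)
go_straight(1.3): x += 1.3·cos θ, y += 1.3·sin θ → (8.7107, 1.7083, 134.8000°)

(8.7107, 1.7083, 134.8000°)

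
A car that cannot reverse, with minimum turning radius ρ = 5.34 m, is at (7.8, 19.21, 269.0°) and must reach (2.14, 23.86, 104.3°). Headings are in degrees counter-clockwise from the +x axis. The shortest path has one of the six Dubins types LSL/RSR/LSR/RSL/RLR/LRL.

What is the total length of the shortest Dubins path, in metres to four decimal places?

Let ψ = atan2(Δy, Δx) = atan2(4.65, -5.66) = 140.5950° be the start→goal bearing.
Normalize: d = |goal − start| / ρ = 7.325169/5.34 = 1.371754, α = (θ_start − ψ) mod 360° = 128.4050° = 2.241090 rad, β = (θ_goal − ψ) mod 360° = 323.7050° = 5.649718 rad.
Common terms: sin α = 0.783639, cos α = -0.621216, sin β = -0.591943, cos β = 0.805980, cos(α−β) = -0.964557, d² = 1.881710. Work in radians in the unit-radius frame; every candidate has L = ρ·(t + p + q).
LSL: p² = 2 + d² − 2cos(α−β) + 2d(sin α − sin β) = 9.584749; p = √p² = 3.095925; φ = atan2(cos β − cos α, d + sin α − sin β) = 0.479112 rad; t = (φ − α) mod 2π = 4.521208 rad, q = (β − φ) mod 2π = 5.170605 rad → L = 5.34·(4.521208 + 3.095925 + 5.170605) = 5.34·12.787738 = 68.286520 m
RSR: p² = 2 + d² − 2cos(α−β) + 2d(sin β − sin α) = 2.036902; p = √p² = 1.427201; φ = atan2(cos α − cos β, d − sin α + sin β) = -1.573479 rad; t = (α − φ) mod 2π = 3.814568 rad, q = (φ − β) mod 2π = 5.343174 rad → L = 5.34·(3.814568 + 1.427201 + 5.343174) = 5.34·10.584943 = 56.523597 m
LSR: p² = d² − 2 + 2cos(α−β) + 2d(sin α + sin β) = -1.521484 < 0 → infeasible
RSL: p² = d² − 2 + 2cos(α−β) − 2d(sin α + sin β) = -2.573325 < 0 → infeasible
RLR: c = (6 − d² + 2cos(α−β) + 2d(sin α − sin β))/8 = 0.745387; p = 2π − arccos c = 5.553505 rad; φ = atan2(cos α − cos β, d − sin α + sin β) = -1.573479 rad; t = (α − φ + p/2) mod 2π = 0.308135 rad, q = (α − β − t + p) mod 2π = 1.836741 rad → L = 5.34·(0.308135 + 5.553505 + 1.836741) = 5.34·7.698381 = 41.109355 m
LRL: c = (6 − d² + 2cos(α−β) − 2d(sin α − sin β))/8 = -0.198094; p = 2π − arccos c = 4.512976 rad; φ = atan2(cos β − cos α, d + sin α − sin β) = 0.479112 rad; t = (φ − α + p/2) mod 2π = 0.494511 rad, q = (β − α − t + p) mod 2π = 1.143908 rad → L = 5.34·(0.494511 + 4.512976 + 1.143908) = 5.34·6.151396 = 32.848452 m
Shortest: LRL with L = 32.848452 m ≈ 32.8485 m

32.8485 m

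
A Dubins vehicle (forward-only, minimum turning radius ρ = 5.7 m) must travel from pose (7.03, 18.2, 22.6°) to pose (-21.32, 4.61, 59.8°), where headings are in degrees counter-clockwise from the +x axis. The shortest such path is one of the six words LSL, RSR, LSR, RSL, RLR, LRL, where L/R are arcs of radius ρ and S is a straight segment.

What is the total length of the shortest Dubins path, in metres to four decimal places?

60.0671 m

Let ψ = atan2(Δy, Δx) = atan2(-13.59, -28.35) = -154.3886° be the start→goal bearing.
Normalize: d = |goal − start| / ρ = 31.438998/5.7 = 5.515614, α = (θ_start − ψ) mod 360° = 176.9886° = 3.089033 rad, β = (θ_goal − ψ) mod 360° = 214.1886° = 3.738296 rad.
Common terms: sin α = 0.052535, cos α = -0.998619, sin β = -0.561918, cos β = -0.827193, cos(α−β) = 0.796530, d² = 30.421994. Work in radians in the unit-radius frame; every candidate has L = ρ·(t + p + q).
LSL: p² = 2 + d² − 2cos(α−β) + 2d(sin α − sin β) = 37.607111; p = √p² = 6.132464; φ = atan2(cos β − cos α, d + sin α − sin β) = 0.027958 rad; t = (φ − α) mod 2π = 3.222110 rad, q = (β − φ) mod 2π = 3.710338 rad → L = 5.7·(3.222110 + 6.132464 + 3.710338) = 5.7·13.064912 = 74.469996 m
RSR: p² = 2 + d² − 2cos(α−β) + 2d(sin β − sin α) = 24.050758; p = √p² = 4.904157; φ = atan2(cos α − cos β, d − sin α + sin β) = -0.034962 rad; t = (α − φ) mod 2π = 3.123996 rad, q = (φ − β) mod 2π = 2.509927 rad → L = 5.7·(3.123996 + 4.904157 + 2.509927) = 5.7·10.538080 = 60.067056 m
LSR: p² = d² − 2 + 2cos(α−β) + 2d(sin α + sin β) = 24.395933; p = √p² = 4.939224; φ = atan2(−cos α − cos β, d + sin α + sin β) − atan2(−2, p) = 0.734459 rad; t = (φ − α) mod 2π = 3.928611 rad, q = (φ − β) mod 2π = 3.279349 rad → L = 5.7·(3.928611 + 4.939224 + 3.279349) = 5.7·12.147184 = 69.238949 m
RSL: p² = d² − 2 + 2cos(α−β) − 2d(sin α + sin β) = 35.634175; p = √p² = 5.969437; φ = atan2(cos α + cos β, d − sin α − sin β) − atan2(2, p) = -0.617529 rad; t = (α − φ) mod 2π = 3.706562 rad, q = (β − φ) mod 2π = 4.355824 rad → L = 5.7·(3.706562 + 5.969437 + 4.355824) = 5.7·14.031823 = 79.981392 m
RLR: c = (6 − d² + 2cos(α−β) + 2d(sin α − sin β))/8 = -2.006345, |c| > 1 → infeasible
LRL: c = (6 − d² + 2cos(α−β) − 2d(sin α − sin β))/8 = -3.700889, |c| > 1 → infeasible
Shortest: RSR with L = 60.067056 m ≈ 60.0671 m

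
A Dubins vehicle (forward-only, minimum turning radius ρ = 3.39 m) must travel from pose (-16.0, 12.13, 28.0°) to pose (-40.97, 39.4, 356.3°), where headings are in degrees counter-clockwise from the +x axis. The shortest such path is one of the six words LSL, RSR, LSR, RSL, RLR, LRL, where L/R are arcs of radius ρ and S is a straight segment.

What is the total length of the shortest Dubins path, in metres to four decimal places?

47.1988 m

Let ψ = atan2(Δy, Δx) = atan2(27.27, -24.97) = 132.4790° be the start→goal bearing.
Normalize: d = |goal − start| / ρ = 36.975043/3.39 = 10.907092, α = (θ_start − ψ) mod 360° = 255.5210° = 4.459682 rad, β = (θ_goal − ψ) mod 360° = 223.8210° = 3.906413 rad.
Common terms: sin α = -0.968239, cos α = -0.250026, sin β = -0.692407, cos β = -0.721507, cos(α−β) = 0.850811, d² = 118.964663. Work in radians in the unit-radius frame; every candidate has L = ρ·(t + p + q).
LSL: p² = 2 + d² − 2cos(α−β) + 2d(sin α − sin β) = 113.245991; p = √p² = 10.641710; φ = atan2(cos β − cos α, d + sin α − sin β) = -0.044320 rad; t = (φ − α) mod 2π = 1.779184 rad, q = (β − φ) mod 2π = 3.950732 rad → L = 3.39·(1.779184 + 10.641710 + 3.950732) = 3.39·16.371626 = 55.499812 m
RSR: p² = 2 + d² − 2cos(α−β) + 2d(sin β − sin α) = 125.280090; p = √p² = 11.192859; φ = atan2(cos α − cos β, d − sin α + sin β) = 0.042136 rad; t = (α − φ) mod 2π = 4.417546 rad, q = (φ − β) mod 2π = 2.418908 rad → L = 3.39·(4.417546 + 11.192859 + 2.418908) = 3.39·18.029314 = 61.119373 m
LSR: p² = d² − 2 + 2cos(α−β) + 2d(sin α + sin β) = 82.440637; p = √p² = 9.079683; φ = atan2(−cos α − cos β, d + sin α + sin β) − atan2(−2, p) = 0.321497 rad; t = (φ − α) mod 2π = 2.145000 rad, q = (φ − β) mod 2π = 2.698269 rad → L = 3.39·(2.145000 + 9.079683 + 2.698269) = 3.39·13.922951 = 47.198805 m
RSL: p² = d² − 2 + 2cos(α−β) − 2d(sin α + sin β) = 154.891933; p = √p² = 12.445559; φ = atan2(cos α + cos β, d − sin α − sin β) − atan2(2, p) = -0.236488 rad; t = (α − φ) mod 2π = 4.696170 rad, q = (β − φ) mod 2π = 4.142901 rad → L = 3.39·(4.696170 + 12.445559 + 4.142901) = 3.39·21.284629 = 72.154894 m
RLR: c = (6 − d² + 2cos(α−β) + 2d(sin α − sin β))/8 = -14.660011, |c| > 1 → infeasible
LRL: c = (6 − d² + 2cos(α−β) − 2d(sin α − sin β))/8 = -13.155749, |c| > 1 → infeasible
Shortest: LSR with L = 47.198805 m ≈ 47.1988 m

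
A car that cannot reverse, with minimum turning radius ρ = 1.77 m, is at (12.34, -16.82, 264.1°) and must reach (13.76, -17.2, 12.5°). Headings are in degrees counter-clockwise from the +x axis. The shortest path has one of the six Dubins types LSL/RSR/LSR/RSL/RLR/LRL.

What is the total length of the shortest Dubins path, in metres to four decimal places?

Let ψ = atan2(Δy, Δx) = atan2(-0.38, 1.42) = -14.9816° be the start→goal bearing.
Normalize: d = |goal − start| / ρ = 1.469966/1.77 = 0.830489, α = (θ_start − ψ) mod 360° = 279.0816° = 4.870893 rad, β = (θ_goal − ψ) mod 360° = 27.4816° = 0.479645 rad.
Common terms: sin α = -0.987464, cos α = 0.157842, sin β = 0.461464, cos β = 0.887159, cos(α−β) = -0.315649, d² = 0.689712. Work in radians in the unit-radius frame; every candidate has L = ρ·(t + p + q).
LSL: p² = 2 + d² − 2cos(α−β) + 2d(sin α − sin β) = 0.914371; p = √p² = 0.956228; φ = atan2(cos β − cos α, d + sin α − sin β) = 2.274111 rad; t = (φ − α) mod 2π = 3.686403 rad, q = (β − φ) mod 2π = 4.488719 rad → L = 1.77·(3.686403 + 0.956228 + 4.488719) = 1.77·9.131350 = 16.162489 m
RSR: p² = 2 + d² − 2cos(α−β) + 2d(sin β − sin α) = 5.727650; p = √p² = 2.393251; φ = atan2(cos α − cos β, d − sin α + sin β) = -0.309665 rad; t = (α − φ) mod 2π = 5.180558 rad, q = (φ − β) mod 2π = 5.493876 rad → L = 1.77·(5.180558 + 2.393251 + 5.493876) = 1.77·13.067685 = 23.129802 m
LSR: p² = d² − 2 + 2cos(α−β) + 2d(sin α + sin β) = -2.815261 < 0 → infeasible
RSL: p² = d² − 2 + 2cos(α−β) − 2d(sin α + sin β) = -1.067911 < 0 → infeasible
RLR: c = (6 − d² + 2cos(α−β) + 2d(sin α − sin β))/8 = 0.284044; p = 2π − arccos c = 5.000398 rad; φ = atan2(cos α − cos β, d − sin α + sin β) = -0.309665 rad; t = (α − φ + p/2) mod 2π = 1.397572 rad, q = (α − β − t + p) mod 2π = 1.710889 rad → L = 1.77·(1.397572 + 5.000398 + 1.710889) = 1.77·8.108859 = 14.352680 m
LRL: c = (6 − d² + 2cos(α−β) − 2d(sin α − sin β))/8 = 0.885704; p = 2π − arccos c = 5.800396 rad; φ = atan2(cos β − cos α, d + sin α − sin β) = 2.274111 rad; t = (φ − α + p/2) mod 2π = 0.303416 rad, q = (β − α − t + p) mod 2π = 1.105732 rad → L = 1.77·(0.303416 + 5.800396 + 1.105732) = 1.77·7.209544 = 12.760894 m
Shortest: LRL with L = 12.760894 m ≈ 12.7609 m

12.7609 m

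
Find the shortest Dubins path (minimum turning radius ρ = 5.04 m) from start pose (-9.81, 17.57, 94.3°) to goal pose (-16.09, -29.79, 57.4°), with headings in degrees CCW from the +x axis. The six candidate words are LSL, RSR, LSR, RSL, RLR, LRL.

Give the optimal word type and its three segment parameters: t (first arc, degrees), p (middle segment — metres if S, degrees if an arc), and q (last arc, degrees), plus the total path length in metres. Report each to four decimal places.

Let ψ = atan2(Δy, Δx) = atan2(-47.36, -6.28) = -97.5534° be the start→goal bearing.
Normalize: d = |goal − start| / ρ = 47.774554/5.04 = 9.479078, α = (θ_start − ψ) mod 360° = 191.8534° = 3.348474 rad, β = (θ_goal − ψ) mod 360° = 154.9534° = 2.704448 rad.
Common terms: sin α = -0.205409, cos α = -0.978676, sin β = 0.423355, cos β = -0.905964, cos(α−β) = 0.799685, d² = 89.852923. Work in radians in the unit-radius frame; every candidate has L = ρ·(t + p + q).
LSL: p² = 2 + d² − 2cos(α−β) + 2d(sin α − sin β) = 78.333356; p = √p² = 8.850613; φ = atan2(cos β − cos α, d + sin α − sin β) = 0.008216 rad; t = (φ − α) mod 2π = 2.942927 rad, q = (β − φ) mod 2π = 2.696232 rad → L = 5.04·(2.942927 + 8.850613 + 2.696232) = 5.04·14.489772 = 73.028451 m
RSR: p² = 2 + d² − 2cos(α−β) + 2d(sin β − sin α) = 102.173751; p = √p² = 10.108103; φ = atan2(cos α − cos β, d − sin α + sin β) = -0.007194 rad; t = (α − φ) mod 2π = 3.355668 rad, q = (φ − β) mod 2π = 3.571544 rad → L = 5.04·(3.355668 + 10.108103 + 3.571544) = 5.04·17.035315 = 85.857988 m
LSR: p² = d² − 2 + 2cos(α−β) + 2d(sin α + sin β) = 93.584144; p = √p² = 9.673890; φ = atan2(−cos α − cos β, d + sin α + sin β) − atan2(−2, p) = 0.395829 rad; t = (φ − α) mod 2π = 3.330540 rad, q = (φ − β) mod 2π = 3.974567 rad → L = 5.04·(3.330540 + 9.673890 + 3.974567) = 5.04·16.978997 = 85.574146 m
RSL: p² = d² − 2 + 2cos(α−β) − 2d(sin α + sin β) = 85.320440; p = √p² = 9.236906; φ = atan2(cos α + cos β, d − sin α − sin β) − atan2(2, p) = -0.413990 rad; t = (α − φ) mod 2π = 3.762464 rad, q = (β − φ) mod 2π = 3.118437 rad → L = 5.04·(3.762464 + 9.236906 + 3.118437) = 5.04·16.117808 = 81.233750 m
RLR: c = (6 − d² + 2cos(α−β) + 2d(sin α − sin β))/8 = -11.771719, |c| > 1 → infeasible
LRL: c = (6 − d² + 2cos(α−β) − 2d(sin α − sin β))/8 = -8.791669, |c| > 1 → infeasible
Shortest: LSL with L = 73.028451 m ≈ 73.0285 m
Convert LSL to answer units (arcs ×180/π): t = 2.942927·180/π = 168.6173°, p = ρ·p = 5.04·8.850613 = 44.6071 m, q = 2.696232·180/π = 154.4827°, L = 73.0285 m.

LSL: t = 168.6173°, p = 44.6071 m, q = 154.4827°, L = 73.0285 m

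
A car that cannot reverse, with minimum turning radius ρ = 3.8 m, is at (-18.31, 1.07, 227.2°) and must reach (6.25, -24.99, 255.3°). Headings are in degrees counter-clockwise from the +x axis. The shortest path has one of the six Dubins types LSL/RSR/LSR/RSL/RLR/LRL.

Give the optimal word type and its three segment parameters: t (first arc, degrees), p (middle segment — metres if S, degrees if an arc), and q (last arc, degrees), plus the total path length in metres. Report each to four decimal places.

LSR: t = 96.8465°, p = 27.8673 m, q = 68.7465°, L = 38.8498 m

Let ψ = atan2(Δy, Δx) = atan2(-26.06, 24.56) = -46.6973° be the start→goal bearing.
Normalize: d = |goal − start| / ρ = 35.809457/3.8 = 9.423541, α = (θ_start − ψ) mod 360° = 273.8973° = 4.780410 rad, β = (θ_goal − ψ) mod 360° = 301.9973° = 5.270848 rad.
Common terms: sin α = -0.997687, cos α = 0.067969, sin β = -0.848073, cos β = 0.529880, cos(α−β) = 0.882127, d² = 88.803130. Work in radians in the unit-radius frame; every candidate has L = ρ·(t + p + q).
LSL: p² = 2 + d² − 2cos(α−β) + 2d(sin α − sin β) = 86.219078; p = √p² = 9.285423; φ = atan2(cos β − cos α, d + sin α − sin β) = 0.049766 rad; t = (φ − α) mod 2π = 1.552542 rad, q = (β − φ) mod 2π = 5.221081 rad → L = 3.8·(1.552542 + 9.285423 + 5.221081) = 3.8·16.059046 = 61.024374 m
RSR: p² = 2 + d² − 2cos(α−β) + 2d(sin β − sin α) = 91.858675; p = √p² = 9.584293; φ = atan2(cos α − cos β, d − sin α + sin β) = -0.048213 rad; t = (α − φ) mod 2π = 4.828623 rad, q = (φ − β) mod 2π = 0.964124 rad → L = 3.8·(4.828623 + 9.584293 + 0.964124) = 3.8·15.377041 = 58.432756 m
LSR: p² = d² − 2 + 2cos(α−β) + 2d(sin α + sin β) = 53.780187; p = √p² = 7.333498; φ = atan2(−cos α − cos β, d + sin α + sin β) − atan2(−2, p) = 0.187515 rad; t = (φ − α) mod 2π = 1.690290 rad, q = (φ − β) mod 2π = 1.199852 rad → L = 3.8·(1.690290 + 7.333498 + 1.199852) = 3.8·10.223640 = 38.849830 m
RSL: p² = d² − 2 + 2cos(α−β) − 2d(sin α + sin β) = 123.354581; p = √p² = 11.106511; φ = atan2(cos α + cos β, d − sin α − sin β) − atan2(2, p) = -0.125164 rad; t = (α − φ) mod 2π = 4.905574 rad, q = (β − φ) mod 2π = 5.396011 rad → L = 3.8·(4.905574 + 11.106511 + 5.396011) = 3.8·21.408096 = 81.350765 m
RLR: c = (6 − d² + 2cos(α−β) + 2d(sin α − sin β))/8 = -10.482334, |c| > 1 → infeasible
LRL: c = (6 − d² + 2cos(α−β) − 2d(sin α − sin β))/8 = -9.777385, |c| > 1 → infeasible
Shortest: LSR with L = 38.849830 m ≈ 38.8498 m
Convert LSR to answer units (arcs ×180/π): t = 1.690290·180/π = 96.8465°, p = ρ·p = 3.8·7.333498 = 27.8673 m, q = 1.199852·180/π = 68.7465°, L = 38.8498 m.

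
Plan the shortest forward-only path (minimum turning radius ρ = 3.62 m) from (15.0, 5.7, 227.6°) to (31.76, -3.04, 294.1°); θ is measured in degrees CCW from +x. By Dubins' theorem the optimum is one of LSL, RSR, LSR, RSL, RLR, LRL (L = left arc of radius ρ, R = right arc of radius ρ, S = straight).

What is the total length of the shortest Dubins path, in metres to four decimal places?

23.3243 m

Let ψ = atan2(Δy, Δx) = atan2(-8.74, 16.76) = -27.5411° be the start→goal bearing.
Normalize: d = |goal − start| / ρ = 18.901989/3.62 = 5.221544, α = (θ_start − ψ) mod 360° = 255.1411° = 4.453053 rad, β = (θ_goal − ψ) mod 360° = 321.6411° = 5.613697 rad.
Common terms: sin α = -0.966560, cos α = -0.256439, sin β = -0.620585, cos β = 0.784139, cos(α−β) = 0.398749, d² = 27.264522. Work in radians in the unit-radius frame; every candidate has L = ρ·(t + p + q).
LSL: p² = 2 + d² − 2cos(α−β) + 2d(sin α − sin β) = 24.853973; p = √p² = 4.985376; φ = atan2(cos β − cos α, d + sin α − sin β) = 0.210272 rad; t = (φ − α) mod 2π = 2.040405 rad, q = (β − φ) mod 2π = 5.403424 rad → L = 3.62·(2.040405 + 4.985376 + 5.403424) = 3.62·12.429205 = 44.993723 m
RSR: p² = 2 + d² − 2cos(α−β) + 2d(sin β − sin α) = 32.080074; p = √p² = 5.663927; φ = atan2(cos α − cos β, d − sin α + sin β) = -0.184770 rad; t = (α − φ) mod 2π = 4.637823 rad, q = (φ − β) mod 2π = 0.484719 rad → L = 3.62·(4.637823 + 5.663927 + 0.484719) = 3.62·10.786469 = 39.047017 m
LSR: p² = d² − 2 + 2cos(α−β) + 2d(sin α + sin β) = 9.487320; p = √p² = 3.080149; φ = atan2(−cos α − cos β, d + sin α + sin β) − atan2(−2, p) = 0.431708 rad; t = (φ − α) mod 2π = 2.261841 rad, q = (φ − β) mod 2π = 1.101197 rad → L = 3.62·(2.261841 + 3.080149 + 1.101197) = 3.62·6.443187 = 23.324336 m
RSL: p² = d² − 2 + 2cos(α−β) − 2d(sin α + sin β) = 42.636720; p = √p² = 6.529680; φ = atan2(cos α + cos β, d − sin α − sin β) − atan2(2, p) = -0.219872 rad; t = (α − φ) mod 2π = 4.672924 rad, q = (β − φ) mod 2π = 5.833568 rad → L = 3.62·(4.672924 + 6.529680 + 5.833568) = 3.62·17.036172 = 61.670944 m
RLR: c = (6 − d² + 2cos(α−β) + 2d(sin α − sin β))/8 = -3.010009, |c| > 1 → infeasible
LRL: c = (6 − d² + 2cos(α−β) − 2d(sin α − sin β))/8 = -2.106747, |c| > 1 → infeasible
Shortest: LSR with L = 23.324336 m ≈ 23.3243 m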